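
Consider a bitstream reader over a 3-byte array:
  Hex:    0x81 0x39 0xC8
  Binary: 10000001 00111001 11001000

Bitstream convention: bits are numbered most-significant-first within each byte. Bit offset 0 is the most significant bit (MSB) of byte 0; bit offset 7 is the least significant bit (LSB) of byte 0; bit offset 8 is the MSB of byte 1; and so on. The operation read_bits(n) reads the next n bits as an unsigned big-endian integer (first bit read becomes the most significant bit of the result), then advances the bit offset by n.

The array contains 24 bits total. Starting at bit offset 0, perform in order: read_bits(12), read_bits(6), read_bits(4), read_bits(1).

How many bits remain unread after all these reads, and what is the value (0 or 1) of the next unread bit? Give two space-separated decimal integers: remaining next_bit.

Answer: 1 0

Derivation:
Read 1: bits[0:12] width=12 -> value=2067 (bin 100000010011); offset now 12 = byte 1 bit 4; 12 bits remain
Read 2: bits[12:18] width=6 -> value=39 (bin 100111); offset now 18 = byte 2 bit 2; 6 bits remain
Read 3: bits[18:22] width=4 -> value=2 (bin 0010); offset now 22 = byte 2 bit 6; 2 bits remain
Read 4: bits[22:23] width=1 -> value=0 (bin 0); offset now 23 = byte 2 bit 7; 1 bits remain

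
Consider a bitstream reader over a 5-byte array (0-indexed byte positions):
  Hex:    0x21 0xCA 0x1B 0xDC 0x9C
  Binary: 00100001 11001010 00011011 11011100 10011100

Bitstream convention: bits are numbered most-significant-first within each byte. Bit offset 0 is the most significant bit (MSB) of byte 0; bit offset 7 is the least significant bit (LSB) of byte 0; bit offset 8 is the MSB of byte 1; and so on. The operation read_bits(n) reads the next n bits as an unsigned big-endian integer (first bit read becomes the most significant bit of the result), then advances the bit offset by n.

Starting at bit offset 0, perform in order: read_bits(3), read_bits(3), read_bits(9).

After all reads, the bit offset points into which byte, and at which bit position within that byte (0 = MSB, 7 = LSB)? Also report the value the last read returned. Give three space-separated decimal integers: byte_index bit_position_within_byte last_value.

Read 1: bits[0:3] width=3 -> value=1 (bin 001); offset now 3 = byte 0 bit 3; 37 bits remain
Read 2: bits[3:6] width=3 -> value=0 (bin 000); offset now 6 = byte 0 bit 6; 34 bits remain
Read 3: bits[6:15] width=9 -> value=229 (bin 011100101); offset now 15 = byte 1 bit 7; 25 bits remain

Answer: 1 7 229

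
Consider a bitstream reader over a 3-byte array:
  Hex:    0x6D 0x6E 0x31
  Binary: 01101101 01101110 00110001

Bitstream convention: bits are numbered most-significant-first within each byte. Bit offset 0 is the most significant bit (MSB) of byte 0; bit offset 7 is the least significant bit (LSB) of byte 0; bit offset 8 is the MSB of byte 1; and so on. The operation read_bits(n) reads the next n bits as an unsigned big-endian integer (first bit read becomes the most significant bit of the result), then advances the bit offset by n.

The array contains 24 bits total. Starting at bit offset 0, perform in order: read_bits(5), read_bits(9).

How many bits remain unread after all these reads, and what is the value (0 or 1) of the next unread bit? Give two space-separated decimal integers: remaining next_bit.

Answer: 10 1

Derivation:
Read 1: bits[0:5] width=5 -> value=13 (bin 01101); offset now 5 = byte 0 bit 5; 19 bits remain
Read 2: bits[5:14] width=9 -> value=347 (bin 101011011); offset now 14 = byte 1 bit 6; 10 bits remain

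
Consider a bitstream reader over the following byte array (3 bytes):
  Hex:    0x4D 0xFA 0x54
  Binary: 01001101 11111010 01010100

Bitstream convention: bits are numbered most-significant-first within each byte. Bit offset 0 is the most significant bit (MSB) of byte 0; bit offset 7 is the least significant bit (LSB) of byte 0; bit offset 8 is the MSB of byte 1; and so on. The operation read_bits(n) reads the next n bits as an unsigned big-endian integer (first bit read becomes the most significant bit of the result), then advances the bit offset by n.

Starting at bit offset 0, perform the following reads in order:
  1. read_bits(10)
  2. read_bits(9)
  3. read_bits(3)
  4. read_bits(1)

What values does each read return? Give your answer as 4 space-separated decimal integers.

Answer: 311 466 5 0

Derivation:
Read 1: bits[0:10] width=10 -> value=311 (bin 0100110111); offset now 10 = byte 1 bit 2; 14 bits remain
Read 2: bits[10:19] width=9 -> value=466 (bin 111010010); offset now 19 = byte 2 bit 3; 5 bits remain
Read 3: bits[19:22] width=3 -> value=5 (bin 101); offset now 22 = byte 2 bit 6; 2 bits remain
Read 4: bits[22:23] width=1 -> value=0 (bin 0); offset now 23 = byte 2 bit 7; 1 bits remain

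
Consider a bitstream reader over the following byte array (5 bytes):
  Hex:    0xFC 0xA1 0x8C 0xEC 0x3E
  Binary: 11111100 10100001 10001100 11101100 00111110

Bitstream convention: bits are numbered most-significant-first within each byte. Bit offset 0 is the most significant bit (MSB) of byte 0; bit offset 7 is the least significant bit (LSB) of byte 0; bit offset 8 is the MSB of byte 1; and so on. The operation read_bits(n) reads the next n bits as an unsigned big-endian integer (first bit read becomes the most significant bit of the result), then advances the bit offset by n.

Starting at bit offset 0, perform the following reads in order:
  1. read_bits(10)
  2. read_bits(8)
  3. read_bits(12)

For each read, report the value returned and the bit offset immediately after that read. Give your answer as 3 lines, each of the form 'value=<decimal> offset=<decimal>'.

Read 1: bits[0:10] width=10 -> value=1010 (bin 1111110010); offset now 10 = byte 1 bit 2; 30 bits remain
Read 2: bits[10:18] width=8 -> value=134 (bin 10000110); offset now 18 = byte 2 bit 2; 22 bits remain
Read 3: bits[18:30] width=12 -> value=827 (bin 001100111011); offset now 30 = byte 3 bit 6; 10 bits remain

Answer: value=1010 offset=10
value=134 offset=18
value=827 offset=30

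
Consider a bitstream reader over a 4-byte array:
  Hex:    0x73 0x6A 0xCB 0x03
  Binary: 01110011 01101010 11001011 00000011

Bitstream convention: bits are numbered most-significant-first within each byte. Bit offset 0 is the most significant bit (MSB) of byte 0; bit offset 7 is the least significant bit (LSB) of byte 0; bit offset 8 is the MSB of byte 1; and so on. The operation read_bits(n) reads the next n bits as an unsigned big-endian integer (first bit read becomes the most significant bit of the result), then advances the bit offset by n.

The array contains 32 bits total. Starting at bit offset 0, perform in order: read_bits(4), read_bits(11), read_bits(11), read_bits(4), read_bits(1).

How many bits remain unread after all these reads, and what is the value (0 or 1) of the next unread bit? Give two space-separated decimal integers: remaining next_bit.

Read 1: bits[0:4] width=4 -> value=7 (bin 0111); offset now 4 = byte 0 bit 4; 28 bits remain
Read 2: bits[4:15] width=11 -> value=437 (bin 00110110101); offset now 15 = byte 1 bit 7; 17 bits remain
Read 3: bits[15:26] width=11 -> value=812 (bin 01100101100); offset now 26 = byte 3 bit 2; 6 bits remain
Read 4: bits[26:30] width=4 -> value=0 (bin 0000); offset now 30 = byte 3 bit 6; 2 bits remain
Read 5: bits[30:31] width=1 -> value=1 (bin 1); offset now 31 = byte 3 bit 7; 1 bits remain

Answer: 1 1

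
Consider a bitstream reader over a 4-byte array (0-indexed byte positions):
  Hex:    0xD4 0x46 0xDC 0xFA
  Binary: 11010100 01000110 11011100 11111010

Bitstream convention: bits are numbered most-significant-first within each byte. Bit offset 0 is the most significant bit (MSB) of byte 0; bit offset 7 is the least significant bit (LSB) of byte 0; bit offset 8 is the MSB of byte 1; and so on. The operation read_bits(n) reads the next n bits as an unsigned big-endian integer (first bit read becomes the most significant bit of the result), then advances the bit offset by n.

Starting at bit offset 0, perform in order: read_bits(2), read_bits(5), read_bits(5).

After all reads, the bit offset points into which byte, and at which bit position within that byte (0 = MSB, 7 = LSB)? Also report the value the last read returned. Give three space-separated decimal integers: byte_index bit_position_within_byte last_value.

Read 1: bits[0:2] width=2 -> value=3 (bin 11); offset now 2 = byte 0 bit 2; 30 bits remain
Read 2: bits[2:7] width=5 -> value=10 (bin 01010); offset now 7 = byte 0 bit 7; 25 bits remain
Read 3: bits[7:12] width=5 -> value=4 (bin 00100); offset now 12 = byte 1 bit 4; 20 bits remain

Answer: 1 4 4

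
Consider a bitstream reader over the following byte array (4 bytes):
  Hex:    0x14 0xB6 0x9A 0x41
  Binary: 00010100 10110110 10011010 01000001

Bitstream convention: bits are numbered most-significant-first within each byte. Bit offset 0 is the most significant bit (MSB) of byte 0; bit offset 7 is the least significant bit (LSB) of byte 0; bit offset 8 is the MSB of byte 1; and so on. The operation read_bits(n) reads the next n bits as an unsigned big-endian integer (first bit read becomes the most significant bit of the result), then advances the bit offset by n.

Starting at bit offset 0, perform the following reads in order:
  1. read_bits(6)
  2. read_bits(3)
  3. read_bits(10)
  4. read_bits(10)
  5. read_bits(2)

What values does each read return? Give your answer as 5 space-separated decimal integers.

Read 1: bits[0:6] width=6 -> value=5 (bin 000101); offset now 6 = byte 0 bit 6; 26 bits remain
Read 2: bits[6:9] width=3 -> value=1 (bin 001); offset now 9 = byte 1 bit 1; 23 bits remain
Read 3: bits[9:19] width=10 -> value=436 (bin 0110110100); offset now 19 = byte 2 bit 3; 13 bits remain
Read 4: bits[19:29] width=10 -> value=840 (bin 1101001000); offset now 29 = byte 3 bit 5; 3 bits remain
Read 5: bits[29:31] width=2 -> value=0 (bin 00); offset now 31 = byte 3 bit 7; 1 bits remain

Answer: 5 1 436 840 0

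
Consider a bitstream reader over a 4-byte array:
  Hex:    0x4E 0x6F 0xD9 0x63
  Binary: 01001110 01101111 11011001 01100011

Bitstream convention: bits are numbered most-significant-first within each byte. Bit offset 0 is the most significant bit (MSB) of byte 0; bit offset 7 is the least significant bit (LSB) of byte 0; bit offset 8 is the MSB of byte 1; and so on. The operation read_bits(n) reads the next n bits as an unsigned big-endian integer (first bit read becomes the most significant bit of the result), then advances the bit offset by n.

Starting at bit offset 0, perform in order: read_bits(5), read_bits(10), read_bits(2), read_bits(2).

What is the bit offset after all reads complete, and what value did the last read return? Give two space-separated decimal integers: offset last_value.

Answer: 19 2

Derivation:
Read 1: bits[0:5] width=5 -> value=9 (bin 01001); offset now 5 = byte 0 bit 5; 27 bits remain
Read 2: bits[5:15] width=10 -> value=823 (bin 1100110111); offset now 15 = byte 1 bit 7; 17 bits remain
Read 3: bits[15:17] width=2 -> value=3 (bin 11); offset now 17 = byte 2 bit 1; 15 bits remain
Read 4: bits[17:19] width=2 -> value=2 (bin 10); offset now 19 = byte 2 bit 3; 13 bits remain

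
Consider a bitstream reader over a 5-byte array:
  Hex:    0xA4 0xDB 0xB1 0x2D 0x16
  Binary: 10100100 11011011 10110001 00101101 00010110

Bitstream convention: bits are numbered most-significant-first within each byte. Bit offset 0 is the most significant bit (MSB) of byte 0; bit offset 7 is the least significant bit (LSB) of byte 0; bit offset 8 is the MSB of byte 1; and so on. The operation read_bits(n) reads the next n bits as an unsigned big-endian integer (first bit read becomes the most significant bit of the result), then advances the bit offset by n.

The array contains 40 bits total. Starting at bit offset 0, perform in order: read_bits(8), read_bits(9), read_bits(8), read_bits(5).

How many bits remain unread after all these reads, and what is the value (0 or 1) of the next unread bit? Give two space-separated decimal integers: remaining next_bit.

Answer: 10 0

Derivation:
Read 1: bits[0:8] width=8 -> value=164 (bin 10100100); offset now 8 = byte 1 bit 0; 32 bits remain
Read 2: bits[8:17] width=9 -> value=439 (bin 110110111); offset now 17 = byte 2 bit 1; 23 bits remain
Read 3: bits[17:25] width=8 -> value=98 (bin 01100010); offset now 25 = byte 3 bit 1; 15 bits remain
Read 4: bits[25:30] width=5 -> value=11 (bin 01011); offset now 30 = byte 3 bit 6; 10 bits remain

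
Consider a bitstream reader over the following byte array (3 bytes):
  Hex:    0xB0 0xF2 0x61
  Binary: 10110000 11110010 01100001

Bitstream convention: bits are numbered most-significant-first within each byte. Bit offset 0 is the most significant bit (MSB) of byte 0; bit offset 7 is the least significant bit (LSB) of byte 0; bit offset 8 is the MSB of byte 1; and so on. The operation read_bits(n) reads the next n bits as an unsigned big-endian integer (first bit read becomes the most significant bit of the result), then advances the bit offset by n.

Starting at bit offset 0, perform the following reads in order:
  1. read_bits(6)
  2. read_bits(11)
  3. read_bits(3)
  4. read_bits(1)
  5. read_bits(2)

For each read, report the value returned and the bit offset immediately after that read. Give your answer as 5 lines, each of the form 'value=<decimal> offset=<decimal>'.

Read 1: bits[0:6] width=6 -> value=44 (bin 101100); offset now 6 = byte 0 bit 6; 18 bits remain
Read 2: bits[6:17] width=11 -> value=484 (bin 00111100100); offset now 17 = byte 2 bit 1; 7 bits remain
Read 3: bits[17:20] width=3 -> value=6 (bin 110); offset now 20 = byte 2 bit 4; 4 bits remain
Read 4: bits[20:21] width=1 -> value=0 (bin 0); offset now 21 = byte 2 bit 5; 3 bits remain
Read 5: bits[21:23] width=2 -> value=0 (bin 00); offset now 23 = byte 2 bit 7; 1 bits remain

Answer: value=44 offset=6
value=484 offset=17
value=6 offset=20
value=0 offset=21
value=0 offset=23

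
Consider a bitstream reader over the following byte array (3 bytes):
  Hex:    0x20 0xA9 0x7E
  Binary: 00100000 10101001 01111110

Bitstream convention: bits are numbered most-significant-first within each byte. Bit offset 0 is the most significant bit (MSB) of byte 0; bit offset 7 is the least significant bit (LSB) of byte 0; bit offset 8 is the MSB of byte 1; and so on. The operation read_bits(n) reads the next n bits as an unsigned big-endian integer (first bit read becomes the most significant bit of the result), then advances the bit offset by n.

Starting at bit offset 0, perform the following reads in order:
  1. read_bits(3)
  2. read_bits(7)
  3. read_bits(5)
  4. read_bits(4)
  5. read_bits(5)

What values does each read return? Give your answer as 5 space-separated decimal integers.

Answer: 1 2 20 11 30

Derivation:
Read 1: bits[0:3] width=3 -> value=1 (bin 001); offset now 3 = byte 0 bit 3; 21 bits remain
Read 2: bits[3:10] width=7 -> value=2 (bin 0000010); offset now 10 = byte 1 bit 2; 14 bits remain
Read 3: bits[10:15] width=5 -> value=20 (bin 10100); offset now 15 = byte 1 bit 7; 9 bits remain
Read 4: bits[15:19] width=4 -> value=11 (bin 1011); offset now 19 = byte 2 bit 3; 5 bits remain
Read 5: bits[19:24] width=5 -> value=30 (bin 11110); offset now 24 = byte 3 bit 0; 0 bits remain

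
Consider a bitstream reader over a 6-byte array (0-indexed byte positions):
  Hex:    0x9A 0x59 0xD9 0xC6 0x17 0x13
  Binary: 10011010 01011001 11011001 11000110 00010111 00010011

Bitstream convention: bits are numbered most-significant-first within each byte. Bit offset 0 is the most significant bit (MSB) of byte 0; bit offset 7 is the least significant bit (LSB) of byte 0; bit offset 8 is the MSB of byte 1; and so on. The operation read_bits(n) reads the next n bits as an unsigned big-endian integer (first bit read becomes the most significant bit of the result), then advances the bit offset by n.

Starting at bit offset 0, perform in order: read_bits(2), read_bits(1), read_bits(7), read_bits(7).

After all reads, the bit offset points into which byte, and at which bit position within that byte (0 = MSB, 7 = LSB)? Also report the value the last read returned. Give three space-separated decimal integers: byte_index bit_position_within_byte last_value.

Answer: 2 1 51

Derivation:
Read 1: bits[0:2] width=2 -> value=2 (bin 10); offset now 2 = byte 0 bit 2; 46 bits remain
Read 2: bits[2:3] width=1 -> value=0 (bin 0); offset now 3 = byte 0 bit 3; 45 bits remain
Read 3: bits[3:10] width=7 -> value=105 (bin 1101001); offset now 10 = byte 1 bit 2; 38 bits remain
Read 4: bits[10:17] width=7 -> value=51 (bin 0110011); offset now 17 = byte 2 bit 1; 31 bits remain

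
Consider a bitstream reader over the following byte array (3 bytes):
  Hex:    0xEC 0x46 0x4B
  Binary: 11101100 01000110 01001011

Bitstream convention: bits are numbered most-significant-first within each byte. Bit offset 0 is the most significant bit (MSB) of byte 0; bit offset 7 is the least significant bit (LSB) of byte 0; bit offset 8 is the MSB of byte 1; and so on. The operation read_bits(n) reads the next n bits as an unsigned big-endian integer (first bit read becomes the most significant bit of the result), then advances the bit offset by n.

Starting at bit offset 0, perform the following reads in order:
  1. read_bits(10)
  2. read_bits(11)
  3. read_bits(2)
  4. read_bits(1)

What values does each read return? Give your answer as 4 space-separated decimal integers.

Answer: 945 201 1 1

Derivation:
Read 1: bits[0:10] width=10 -> value=945 (bin 1110110001); offset now 10 = byte 1 bit 2; 14 bits remain
Read 2: bits[10:21] width=11 -> value=201 (bin 00011001001); offset now 21 = byte 2 bit 5; 3 bits remain
Read 3: bits[21:23] width=2 -> value=1 (bin 01); offset now 23 = byte 2 bit 7; 1 bits remain
Read 4: bits[23:24] width=1 -> value=1 (bin 1); offset now 24 = byte 3 bit 0; 0 bits remain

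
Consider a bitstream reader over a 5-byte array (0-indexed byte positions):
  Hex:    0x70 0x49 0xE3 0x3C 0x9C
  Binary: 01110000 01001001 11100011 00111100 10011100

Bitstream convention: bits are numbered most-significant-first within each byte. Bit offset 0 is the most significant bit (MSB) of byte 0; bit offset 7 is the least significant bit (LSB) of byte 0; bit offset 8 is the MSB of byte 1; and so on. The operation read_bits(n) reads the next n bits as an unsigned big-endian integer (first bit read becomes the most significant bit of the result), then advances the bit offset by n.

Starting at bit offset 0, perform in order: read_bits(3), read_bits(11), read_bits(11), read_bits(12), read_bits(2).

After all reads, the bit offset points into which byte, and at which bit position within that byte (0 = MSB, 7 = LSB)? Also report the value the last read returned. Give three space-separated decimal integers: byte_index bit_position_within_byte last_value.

Answer: 4 7 2

Derivation:
Read 1: bits[0:3] width=3 -> value=3 (bin 011); offset now 3 = byte 0 bit 3; 37 bits remain
Read 2: bits[3:14] width=11 -> value=1042 (bin 10000010010); offset now 14 = byte 1 bit 6; 26 bits remain
Read 3: bits[14:25] width=11 -> value=966 (bin 01111000110); offset now 25 = byte 3 bit 1; 15 bits remain
Read 4: bits[25:37] width=12 -> value=1939 (bin 011110010011); offset now 37 = byte 4 bit 5; 3 bits remain
Read 5: bits[37:39] width=2 -> value=2 (bin 10); offset now 39 = byte 4 bit 7; 1 bits remain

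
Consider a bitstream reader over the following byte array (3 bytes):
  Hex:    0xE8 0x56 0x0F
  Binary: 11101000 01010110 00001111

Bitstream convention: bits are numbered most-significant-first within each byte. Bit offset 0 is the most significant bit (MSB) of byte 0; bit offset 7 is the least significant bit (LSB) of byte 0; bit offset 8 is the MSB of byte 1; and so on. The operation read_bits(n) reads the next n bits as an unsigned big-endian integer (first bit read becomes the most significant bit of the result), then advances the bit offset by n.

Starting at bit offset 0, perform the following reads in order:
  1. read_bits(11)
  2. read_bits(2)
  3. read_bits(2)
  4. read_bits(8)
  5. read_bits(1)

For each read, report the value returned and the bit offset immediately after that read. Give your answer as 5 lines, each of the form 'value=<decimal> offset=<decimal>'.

Read 1: bits[0:11] width=11 -> value=1858 (bin 11101000010); offset now 11 = byte 1 bit 3; 13 bits remain
Read 2: bits[11:13] width=2 -> value=2 (bin 10); offset now 13 = byte 1 bit 5; 11 bits remain
Read 3: bits[13:15] width=2 -> value=3 (bin 11); offset now 15 = byte 1 bit 7; 9 bits remain
Read 4: bits[15:23] width=8 -> value=7 (bin 00000111); offset now 23 = byte 2 bit 7; 1 bits remain
Read 5: bits[23:24] width=1 -> value=1 (bin 1); offset now 24 = byte 3 bit 0; 0 bits remain

Answer: value=1858 offset=11
value=2 offset=13
value=3 offset=15
value=7 offset=23
value=1 offset=24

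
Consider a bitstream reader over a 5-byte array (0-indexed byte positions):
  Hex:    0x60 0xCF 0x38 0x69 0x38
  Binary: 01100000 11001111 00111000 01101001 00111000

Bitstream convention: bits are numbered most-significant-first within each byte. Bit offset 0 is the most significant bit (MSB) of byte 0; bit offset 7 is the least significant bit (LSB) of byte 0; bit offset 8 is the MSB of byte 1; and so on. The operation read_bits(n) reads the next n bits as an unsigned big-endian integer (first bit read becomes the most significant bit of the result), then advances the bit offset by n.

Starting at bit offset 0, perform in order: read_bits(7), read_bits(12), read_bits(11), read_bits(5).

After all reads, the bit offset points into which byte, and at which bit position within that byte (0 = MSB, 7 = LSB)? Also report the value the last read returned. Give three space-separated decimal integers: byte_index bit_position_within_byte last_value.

Answer: 4 3 9

Derivation:
Read 1: bits[0:7] width=7 -> value=48 (bin 0110000); offset now 7 = byte 0 bit 7; 33 bits remain
Read 2: bits[7:19] width=12 -> value=1657 (bin 011001111001); offset now 19 = byte 2 bit 3; 21 bits remain
Read 3: bits[19:30] width=11 -> value=1562 (bin 11000011010); offset now 30 = byte 3 bit 6; 10 bits remain
Read 4: bits[30:35] width=5 -> value=9 (bin 01001); offset now 35 = byte 4 bit 3; 5 bits remain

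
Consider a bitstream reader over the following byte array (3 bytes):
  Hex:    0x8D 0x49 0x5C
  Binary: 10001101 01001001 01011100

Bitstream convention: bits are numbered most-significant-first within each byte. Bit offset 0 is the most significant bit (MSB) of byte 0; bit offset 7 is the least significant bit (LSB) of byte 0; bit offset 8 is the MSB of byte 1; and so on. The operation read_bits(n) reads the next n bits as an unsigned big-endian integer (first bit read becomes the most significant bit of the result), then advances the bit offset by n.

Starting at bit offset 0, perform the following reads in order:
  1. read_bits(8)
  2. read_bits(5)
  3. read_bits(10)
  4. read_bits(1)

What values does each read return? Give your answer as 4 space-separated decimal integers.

Read 1: bits[0:8] width=8 -> value=141 (bin 10001101); offset now 8 = byte 1 bit 0; 16 bits remain
Read 2: bits[8:13] width=5 -> value=9 (bin 01001); offset now 13 = byte 1 bit 5; 11 bits remain
Read 3: bits[13:23] width=10 -> value=174 (bin 0010101110); offset now 23 = byte 2 bit 7; 1 bits remain
Read 4: bits[23:24] width=1 -> value=0 (bin 0); offset now 24 = byte 3 bit 0; 0 bits remain

Answer: 141 9 174 0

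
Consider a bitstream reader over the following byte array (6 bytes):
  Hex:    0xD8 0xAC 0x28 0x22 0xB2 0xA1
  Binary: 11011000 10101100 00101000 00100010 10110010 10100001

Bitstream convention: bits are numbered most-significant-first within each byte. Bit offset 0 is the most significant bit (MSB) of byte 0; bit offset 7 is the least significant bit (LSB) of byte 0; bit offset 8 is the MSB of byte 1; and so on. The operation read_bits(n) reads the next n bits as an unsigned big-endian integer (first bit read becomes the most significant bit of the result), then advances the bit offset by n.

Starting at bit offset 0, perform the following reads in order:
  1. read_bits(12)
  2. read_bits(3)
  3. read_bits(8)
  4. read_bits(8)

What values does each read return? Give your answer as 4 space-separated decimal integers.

Read 1: bits[0:12] width=12 -> value=3466 (bin 110110001010); offset now 12 = byte 1 bit 4; 36 bits remain
Read 2: bits[12:15] width=3 -> value=6 (bin 110); offset now 15 = byte 1 bit 7; 33 bits remain
Read 3: bits[15:23] width=8 -> value=20 (bin 00010100); offset now 23 = byte 2 bit 7; 25 bits remain
Read 4: bits[23:31] width=8 -> value=17 (bin 00010001); offset now 31 = byte 3 bit 7; 17 bits remain

Answer: 3466 6 20 17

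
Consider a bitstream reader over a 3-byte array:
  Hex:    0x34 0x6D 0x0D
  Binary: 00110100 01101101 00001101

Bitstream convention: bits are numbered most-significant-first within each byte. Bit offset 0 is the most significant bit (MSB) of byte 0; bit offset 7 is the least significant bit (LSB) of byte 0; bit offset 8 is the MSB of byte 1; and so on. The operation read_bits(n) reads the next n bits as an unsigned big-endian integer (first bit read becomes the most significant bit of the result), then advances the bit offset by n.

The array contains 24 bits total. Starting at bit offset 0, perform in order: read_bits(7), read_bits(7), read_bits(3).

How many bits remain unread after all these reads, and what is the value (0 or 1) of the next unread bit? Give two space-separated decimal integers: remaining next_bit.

Read 1: bits[0:7] width=7 -> value=26 (bin 0011010); offset now 7 = byte 0 bit 7; 17 bits remain
Read 2: bits[7:14] width=7 -> value=27 (bin 0011011); offset now 14 = byte 1 bit 6; 10 bits remain
Read 3: bits[14:17] width=3 -> value=2 (bin 010); offset now 17 = byte 2 bit 1; 7 bits remain

Answer: 7 0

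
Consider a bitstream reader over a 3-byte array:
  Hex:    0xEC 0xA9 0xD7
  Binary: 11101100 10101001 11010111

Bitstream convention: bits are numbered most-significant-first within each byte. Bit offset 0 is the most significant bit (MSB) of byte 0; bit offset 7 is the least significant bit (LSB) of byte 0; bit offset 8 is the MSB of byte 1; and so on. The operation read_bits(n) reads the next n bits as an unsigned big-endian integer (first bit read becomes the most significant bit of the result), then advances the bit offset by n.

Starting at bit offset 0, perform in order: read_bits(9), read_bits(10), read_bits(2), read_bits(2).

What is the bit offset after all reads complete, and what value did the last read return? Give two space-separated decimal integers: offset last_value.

Read 1: bits[0:9] width=9 -> value=473 (bin 111011001); offset now 9 = byte 1 bit 1; 15 bits remain
Read 2: bits[9:19] width=10 -> value=334 (bin 0101001110); offset now 19 = byte 2 bit 3; 5 bits remain
Read 3: bits[19:21] width=2 -> value=2 (bin 10); offset now 21 = byte 2 bit 5; 3 bits remain
Read 4: bits[21:23] width=2 -> value=3 (bin 11); offset now 23 = byte 2 bit 7; 1 bits remain

Answer: 23 3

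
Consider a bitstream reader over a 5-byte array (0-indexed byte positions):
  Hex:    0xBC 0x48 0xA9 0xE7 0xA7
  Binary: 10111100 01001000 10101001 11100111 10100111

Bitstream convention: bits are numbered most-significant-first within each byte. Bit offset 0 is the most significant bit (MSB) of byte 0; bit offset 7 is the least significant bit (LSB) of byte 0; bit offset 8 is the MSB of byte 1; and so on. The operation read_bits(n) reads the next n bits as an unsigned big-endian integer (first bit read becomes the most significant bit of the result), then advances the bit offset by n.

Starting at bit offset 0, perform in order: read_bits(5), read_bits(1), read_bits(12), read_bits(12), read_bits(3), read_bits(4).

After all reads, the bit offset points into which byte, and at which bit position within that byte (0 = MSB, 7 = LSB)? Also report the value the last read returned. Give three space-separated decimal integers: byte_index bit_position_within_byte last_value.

Read 1: bits[0:5] width=5 -> value=23 (bin 10111); offset now 5 = byte 0 bit 5; 35 bits remain
Read 2: bits[5:6] width=1 -> value=1 (bin 1); offset now 6 = byte 0 bit 6; 34 bits remain
Read 3: bits[6:18] width=12 -> value=290 (bin 000100100010); offset now 18 = byte 2 bit 2; 22 bits remain
Read 4: bits[18:30] width=12 -> value=2681 (bin 101001111001); offset now 30 = byte 3 bit 6; 10 bits remain
Read 5: bits[30:33] width=3 -> value=7 (bin 111); offset now 33 = byte 4 bit 1; 7 bits remain
Read 6: bits[33:37] width=4 -> value=4 (bin 0100); offset now 37 = byte 4 bit 5; 3 bits remain

Answer: 4 5 4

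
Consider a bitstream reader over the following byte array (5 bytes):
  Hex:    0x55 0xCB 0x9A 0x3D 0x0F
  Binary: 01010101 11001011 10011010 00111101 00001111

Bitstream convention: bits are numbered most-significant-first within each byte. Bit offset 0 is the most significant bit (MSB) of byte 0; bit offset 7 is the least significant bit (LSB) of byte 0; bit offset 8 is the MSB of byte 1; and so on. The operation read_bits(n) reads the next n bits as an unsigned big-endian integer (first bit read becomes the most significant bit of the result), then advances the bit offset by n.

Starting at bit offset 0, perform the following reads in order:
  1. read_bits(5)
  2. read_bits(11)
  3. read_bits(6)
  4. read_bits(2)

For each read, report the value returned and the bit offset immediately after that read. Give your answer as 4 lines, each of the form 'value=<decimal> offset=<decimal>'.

Answer: value=10 offset=5
value=1483 offset=16
value=38 offset=22
value=2 offset=24

Derivation:
Read 1: bits[0:5] width=5 -> value=10 (bin 01010); offset now 5 = byte 0 bit 5; 35 bits remain
Read 2: bits[5:16] width=11 -> value=1483 (bin 10111001011); offset now 16 = byte 2 bit 0; 24 bits remain
Read 3: bits[16:22] width=6 -> value=38 (bin 100110); offset now 22 = byte 2 bit 6; 18 bits remain
Read 4: bits[22:24] width=2 -> value=2 (bin 10); offset now 24 = byte 3 bit 0; 16 bits remain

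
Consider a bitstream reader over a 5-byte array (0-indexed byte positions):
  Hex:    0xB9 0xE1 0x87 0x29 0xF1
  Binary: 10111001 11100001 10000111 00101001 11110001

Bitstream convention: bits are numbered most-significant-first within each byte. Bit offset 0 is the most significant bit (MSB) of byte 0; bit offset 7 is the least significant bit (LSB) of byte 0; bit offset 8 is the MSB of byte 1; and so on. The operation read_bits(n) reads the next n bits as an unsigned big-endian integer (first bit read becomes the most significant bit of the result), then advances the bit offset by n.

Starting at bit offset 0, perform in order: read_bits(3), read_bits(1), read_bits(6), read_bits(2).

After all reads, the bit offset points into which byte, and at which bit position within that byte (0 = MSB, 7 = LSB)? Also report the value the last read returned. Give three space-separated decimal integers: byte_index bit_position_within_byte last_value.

Read 1: bits[0:3] width=3 -> value=5 (bin 101); offset now 3 = byte 0 bit 3; 37 bits remain
Read 2: bits[3:4] width=1 -> value=1 (bin 1); offset now 4 = byte 0 bit 4; 36 bits remain
Read 3: bits[4:10] width=6 -> value=39 (bin 100111); offset now 10 = byte 1 bit 2; 30 bits remain
Read 4: bits[10:12] width=2 -> value=2 (bin 10); offset now 12 = byte 1 bit 4; 28 bits remain

Answer: 1 4 2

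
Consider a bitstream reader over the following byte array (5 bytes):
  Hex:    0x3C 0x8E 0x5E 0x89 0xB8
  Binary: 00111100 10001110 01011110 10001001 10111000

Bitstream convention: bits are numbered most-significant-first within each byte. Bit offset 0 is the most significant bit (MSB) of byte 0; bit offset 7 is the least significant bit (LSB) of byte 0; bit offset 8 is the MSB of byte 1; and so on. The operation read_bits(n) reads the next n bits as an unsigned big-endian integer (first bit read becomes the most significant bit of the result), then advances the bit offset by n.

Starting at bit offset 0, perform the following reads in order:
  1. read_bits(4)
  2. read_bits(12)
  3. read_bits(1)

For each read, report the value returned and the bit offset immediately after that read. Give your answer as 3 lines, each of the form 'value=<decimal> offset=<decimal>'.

Answer: value=3 offset=4
value=3214 offset=16
value=0 offset=17

Derivation:
Read 1: bits[0:4] width=4 -> value=3 (bin 0011); offset now 4 = byte 0 bit 4; 36 bits remain
Read 2: bits[4:16] width=12 -> value=3214 (bin 110010001110); offset now 16 = byte 2 bit 0; 24 bits remain
Read 3: bits[16:17] width=1 -> value=0 (bin 0); offset now 17 = byte 2 bit 1; 23 bits remain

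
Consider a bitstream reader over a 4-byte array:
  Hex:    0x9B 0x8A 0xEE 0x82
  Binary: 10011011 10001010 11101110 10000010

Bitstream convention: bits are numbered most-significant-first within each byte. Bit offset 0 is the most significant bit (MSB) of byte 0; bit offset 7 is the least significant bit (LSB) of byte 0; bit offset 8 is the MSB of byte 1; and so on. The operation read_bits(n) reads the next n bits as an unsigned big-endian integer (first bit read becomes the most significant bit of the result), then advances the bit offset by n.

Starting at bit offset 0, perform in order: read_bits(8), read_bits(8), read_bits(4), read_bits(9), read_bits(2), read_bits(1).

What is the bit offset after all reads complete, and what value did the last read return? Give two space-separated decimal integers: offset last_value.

Answer: 32 0

Derivation:
Read 1: bits[0:8] width=8 -> value=155 (bin 10011011); offset now 8 = byte 1 bit 0; 24 bits remain
Read 2: bits[8:16] width=8 -> value=138 (bin 10001010); offset now 16 = byte 2 bit 0; 16 bits remain
Read 3: bits[16:20] width=4 -> value=14 (bin 1110); offset now 20 = byte 2 bit 4; 12 bits remain
Read 4: bits[20:29] width=9 -> value=464 (bin 111010000); offset now 29 = byte 3 bit 5; 3 bits remain
Read 5: bits[29:31] width=2 -> value=1 (bin 01); offset now 31 = byte 3 bit 7; 1 bits remain
Read 6: bits[31:32] width=1 -> value=0 (bin 0); offset now 32 = byte 4 bit 0; 0 bits remain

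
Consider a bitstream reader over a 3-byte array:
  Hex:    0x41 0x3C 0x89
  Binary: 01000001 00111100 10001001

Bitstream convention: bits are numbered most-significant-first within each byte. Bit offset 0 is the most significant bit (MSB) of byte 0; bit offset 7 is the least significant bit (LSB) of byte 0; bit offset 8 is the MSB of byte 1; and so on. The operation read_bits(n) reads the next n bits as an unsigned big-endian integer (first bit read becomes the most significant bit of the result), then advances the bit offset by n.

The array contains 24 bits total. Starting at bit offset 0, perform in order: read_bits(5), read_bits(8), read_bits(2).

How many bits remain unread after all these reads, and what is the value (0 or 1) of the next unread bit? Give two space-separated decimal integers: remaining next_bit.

Answer: 9 0

Derivation:
Read 1: bits[0:5] width=5 -> value=8 (bin 01000); offset now 5 = byte 0 bit 5; 19 bits remain
Read 2: bits[5:13] width=8 -> value=39 (bin 00100111); offset now 13 = byte 1 bit 5; 11 bits remain
Read 3: bits[13:15] width=2 -> value=2 (bin 10); offset now 15 = byte 1 bit 7; 9 bits remain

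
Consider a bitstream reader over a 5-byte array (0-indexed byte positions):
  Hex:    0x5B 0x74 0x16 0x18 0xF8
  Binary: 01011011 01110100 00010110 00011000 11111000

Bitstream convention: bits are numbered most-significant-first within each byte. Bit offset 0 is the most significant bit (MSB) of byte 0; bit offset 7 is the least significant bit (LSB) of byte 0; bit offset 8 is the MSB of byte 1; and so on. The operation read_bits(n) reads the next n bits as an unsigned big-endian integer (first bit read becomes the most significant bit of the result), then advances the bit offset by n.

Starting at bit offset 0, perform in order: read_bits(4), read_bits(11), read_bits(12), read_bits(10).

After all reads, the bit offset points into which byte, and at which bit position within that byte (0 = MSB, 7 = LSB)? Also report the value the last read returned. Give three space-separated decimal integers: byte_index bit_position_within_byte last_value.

Answer: 4 5 799

Derivation:
Read 1: bits[0:4] width=4 -> value=5 (bin 0101); offset now 4 = byte 0 bit 4; 36 bits remain
Read 2: bits[4:15] width=11 -> value=1466 (bin 10110111010); offset now 15 = byte 1 bit 7; 25 bits remain
Read 3: bits[15:27] width=12 -> value=176 (bin 000010110000); offset now 27 = byte 3 bit 3; 13 bits remain
Read 4: bits[27:37] width=10 -> value=799 (bin 1100011111); offset now 37 = byte 4 bit 5; 3 bits remain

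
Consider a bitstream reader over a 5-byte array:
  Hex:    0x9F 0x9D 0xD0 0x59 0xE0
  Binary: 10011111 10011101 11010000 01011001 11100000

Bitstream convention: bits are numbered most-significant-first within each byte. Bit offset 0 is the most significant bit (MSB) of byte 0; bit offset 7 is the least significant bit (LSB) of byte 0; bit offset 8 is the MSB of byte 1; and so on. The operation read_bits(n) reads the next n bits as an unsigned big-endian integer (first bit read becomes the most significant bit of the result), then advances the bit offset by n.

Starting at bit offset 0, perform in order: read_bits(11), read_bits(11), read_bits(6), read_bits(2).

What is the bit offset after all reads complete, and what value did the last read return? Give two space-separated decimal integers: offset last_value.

Answer: 30 2

Derivation:
Read 1: bits[0:11] width=11 -> value=1276 (bin 10011111100); offset now 11 = byte 1 bit 3; 29 bits remain
Read 2: bits[11:22] width=11 -> value=1908 (bin 11101110100); offset now 22 = byte 2 bit 6; 18 bits remain
Read 3: bits[22:28] width=6 -> value=5 (bin 000101); offset now 28 = byte 3 bit 4; 12 bits remain
Read 4: bits[28:30] width=2 -> value=2 (bin 10); offset now 30 = byte 3 bit 6; 10 bits remain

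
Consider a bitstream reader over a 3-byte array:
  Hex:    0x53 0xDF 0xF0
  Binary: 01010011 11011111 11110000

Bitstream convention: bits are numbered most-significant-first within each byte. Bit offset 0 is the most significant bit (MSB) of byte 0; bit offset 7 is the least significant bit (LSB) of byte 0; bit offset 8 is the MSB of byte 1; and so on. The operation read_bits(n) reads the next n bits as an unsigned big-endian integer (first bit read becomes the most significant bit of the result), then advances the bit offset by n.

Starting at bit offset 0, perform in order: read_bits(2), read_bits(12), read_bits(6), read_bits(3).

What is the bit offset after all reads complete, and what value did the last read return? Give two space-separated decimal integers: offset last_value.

Read 1: bits[0:2] width=2 -> value=1 (bin 01); offset now 2 = byte 0 bit 2; 22 bits remain
Read 2: bits[2:14] width=12 -> value=1271 (bin 010011110111); offset now 14 = byte 1 bit 6; 10 bits remain
Read 3: bits[14:20] width=6 -> value=63 (bin 111111); offset now 20 = byte 2 bit 4; 4 bits remain
Read 4: bits[20:23] width=3 -> value=0 (bin 000); offset now 23 = byte 2 bit 7; 1 bits remain

Answer: 23 0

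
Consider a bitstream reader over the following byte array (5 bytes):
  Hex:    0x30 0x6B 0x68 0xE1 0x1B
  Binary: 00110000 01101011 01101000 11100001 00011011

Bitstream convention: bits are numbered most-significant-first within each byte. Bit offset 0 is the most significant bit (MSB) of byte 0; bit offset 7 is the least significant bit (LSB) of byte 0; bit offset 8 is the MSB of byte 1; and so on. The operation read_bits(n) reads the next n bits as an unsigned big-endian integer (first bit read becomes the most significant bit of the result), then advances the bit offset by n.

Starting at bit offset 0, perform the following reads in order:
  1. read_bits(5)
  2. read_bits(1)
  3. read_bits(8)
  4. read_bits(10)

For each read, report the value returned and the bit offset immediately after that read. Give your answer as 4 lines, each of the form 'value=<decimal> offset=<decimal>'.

Read 1: bits[0:5] width=5 -> value=6 (bin 00110); offset now 5 = byte 0 bit 5; 35 bits remain
Read 2: bits[5:6] width=1 -> value=0 (bin 0); offset now 6 = byte 0 bit 6; 34 bits remain
Read 3: bits[6:14] width=8 -> value=26 (bin 00011010); offset now 14 = byte 1 bit 6; 26 bits remain
Read 4: bits[14:24] width=10 -> value=872 (bin 1101101000); offset now 24 = byte 3 bit 0; 16 bits remain

Answer: value=6 offset=5
value=0 offset=6
value=26 offset=14
value=872 offset=24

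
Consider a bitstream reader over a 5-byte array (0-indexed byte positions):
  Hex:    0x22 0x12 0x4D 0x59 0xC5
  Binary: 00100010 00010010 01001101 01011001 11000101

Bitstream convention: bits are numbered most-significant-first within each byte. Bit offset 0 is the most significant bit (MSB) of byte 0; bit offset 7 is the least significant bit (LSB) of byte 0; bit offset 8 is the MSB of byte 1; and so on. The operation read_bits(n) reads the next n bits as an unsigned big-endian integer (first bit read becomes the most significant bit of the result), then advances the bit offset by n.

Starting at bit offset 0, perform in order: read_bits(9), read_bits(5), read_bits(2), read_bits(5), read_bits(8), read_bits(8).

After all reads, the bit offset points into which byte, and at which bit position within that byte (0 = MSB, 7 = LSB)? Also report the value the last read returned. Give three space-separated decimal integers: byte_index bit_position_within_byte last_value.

Read 1: bits[0:9] width=9 -> value=68 (bin 001000100); offset now 9 = byte 1 bit 1; 31 bits remain
Read 2: bits[9:14] width=5 -> value=4 (bin 00100); offset now 14 = byte 1 bit 6; 26 bits remain
Read 3: bits[14:16] width=2 -> value=2 (bin 10); offset now 16 = byte 2 bit 0; 24 bits remain
Read 4: bits[16:21] width=5 -> value=9 (bin 01001); offset now 21 = byte 2 bit 5; 19 bits remain
Read 5: bits[21:29] width=8 -> value=171 (bin 10101011); offset now 29 = byte 3 bit 5; 11 bits remain
Read 6: bits[29:37] width=8 -> value=56 (bin 00111000); offset now 37 = byte 4 bit 5; 3 bits remain

Answer: 4 5 56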